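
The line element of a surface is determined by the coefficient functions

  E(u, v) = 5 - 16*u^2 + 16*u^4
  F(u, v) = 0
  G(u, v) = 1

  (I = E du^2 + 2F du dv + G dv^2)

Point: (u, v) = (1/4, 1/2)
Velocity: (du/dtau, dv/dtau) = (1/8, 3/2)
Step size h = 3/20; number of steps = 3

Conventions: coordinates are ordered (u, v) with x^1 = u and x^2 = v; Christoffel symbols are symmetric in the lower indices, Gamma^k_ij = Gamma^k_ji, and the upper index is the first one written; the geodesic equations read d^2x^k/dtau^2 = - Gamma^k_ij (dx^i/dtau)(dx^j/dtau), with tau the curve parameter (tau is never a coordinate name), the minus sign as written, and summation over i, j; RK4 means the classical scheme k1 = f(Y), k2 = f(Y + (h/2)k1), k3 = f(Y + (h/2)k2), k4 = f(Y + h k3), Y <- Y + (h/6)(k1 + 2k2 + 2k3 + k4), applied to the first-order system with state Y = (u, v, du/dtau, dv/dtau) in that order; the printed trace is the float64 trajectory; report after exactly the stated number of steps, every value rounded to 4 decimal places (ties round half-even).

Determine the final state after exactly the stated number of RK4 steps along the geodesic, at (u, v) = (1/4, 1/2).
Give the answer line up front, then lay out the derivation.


Answer: u = 0.3078, v = 1.1750, du/dtau = 0.1323, dv/dtau = 1.5000

f(Y) = (du/dtau, dv/dtau, -Gamma^u_ij Y'^i Y'^j, -Gamma^v_ij Y'^i Y'^j) with the Gammas evaluated at the stage position; h = 0.150000; intermediate values shown to 6 dp
step 0: u = 0.2500, v = 0.5000, du/dtau = 0.1250, dv/dtau = 1.5000
step 1:
  k1: at (u, v) = (0.250000, 0.500000), (du/dtau, dv/dtau) = (0.125000, 1.500000); Gamma_uuu = -0.861538, Gamma_uuv = 0.000000, Gamma_uvv = 0.000000, Gamma_vuu = 0.000000, Gamma_vuv = 0.000000, Gamma_vvv = 0.000000; k1 = (0.125000, 1.500000, 0.013462, 0.000000)
  k2: at (u, v) = (0.259375, 0.612500), (du/dtau, dv/dtau) = (0.126010, 1.500000); Gamma_uuu = -0.898800, Gamma_uuv = 0.000000, Gamma_uvv = 0.000000, Gamma_vuu = 0.000000, Gamma_vuv = 0.000000, Gamma_vvv = 0.000000; k2 = (0.126010, 1.500000, 0.014272, 0.000000)
  k3: at (u, v) = (0.259451, 0.612500), (du/dtau, dv/dtau) = (0.126070, 1.500000); Gamma_uuu = -0.899103, Gamma_uuv = 0.000000, Gamma_uvv = 0.000000, Gamma_vuu = 0.000000, Gamma_vuv = 0.000000, Gamma_vvv = 0.000000; k3 = (0.126070, 1.500000, 0.014290, 0.000000)
  k4: at (u, v) = (0.268911, 0.725000), (du/dtau, dv/dtau) = (0.127144, 1.500000); Gamma_uuu = -0.937261, Gamma_uuv = 0.000000, Gamma_uvv = 0.000000, Gamma_vuu = 0.000000, Gamma_vuv = 0.000000, Gamma_vvv = 0.000000; k4 = (0.127144, 1.500000, 0.015151, 0.000000)
  Y <- Y + (h/6)(k1 + 2k2 + 2k3 + k4): u = 0.2689, v = 0.7250, du/dtau = 0.1271, dv/dtau = 1.5000
step 2:
  k1: at (u, v) = (0.268908, 0.725000), (du/dtau, dv/dtau) = (0.127143, 1.500000); Gamma_uuu = -0.937249, Gamma_uuv = 0.000000, Gamma_uvv = 0.000000, Gamma_vuu = 0.000000, Gamma_vuv = 0.000000, Gamma_vvv = 0.000000; k1 = (0.127143, 1.500000, 0.015151, 0.000000)
  k2: at (u, v) = (0.278443, 0.837500), (du/dtau, dv/dtau) = (0.128280, 1.500000); Gamma_uuu = -0.976294, Gamma_uuv = 0.000000, Gamma_uvv = 0.000000, Gamma_vuu = 0.000000, Gamma_vuv = 0.000000, Gamma_vvv = 0.000000; k2 = (0.128280, 1.500000, 0.016066, 0.000000)
  k3: at (u, v) = (0.278529, 0.837500), (du/dtau, dv/dtau) = (0.128348, 1.500000); Gamma_uuu = -0.976645, Gamma_uuv = 0.000000, Gamma_uvv = 0.000000, Gamma_vuu = 0.000000, Gamma_vuv = 0.000000, Gamma_vvv = 0.000000; k3 = (0.128348, 1.500000, 0.016089, 0.000000)
  k4: at (u, v) = (0.288160, 0.950000), (du/dtau, dv/dtau) = (0.129557, 1.500000); Gamma_uuu = -1.016693, Gamma_uuv = 0.000000, Gamma_uvv = 0.000000, Gamma_vuu = 0.000000, Gamma_vuv = 0.000000, Gamma_vvv = 0.000000; k4 = (0.129557, 1.500000, 0.017065, 0.000000)
  Y <- Y + (h/6)(k1 + 2k2 + 2k3 + k4): u = 0.2882, v = 0.9500, du/dtau = 0.1296, dv/dtau = 1.5000
step 3:
  k1: at (u, v) = (0.288156, 0.950000), (du/dtau, dv/dtau) = (0.129557, 1.500000); Gamma_uuu = -1.016679, Gamma_uuv = 0.000000, Gamma_uvv = 0.000000, Gamma_vuu = 0.000000, Gamma_vuv = 0.000000, Gamma_vvv = 0.000000; k1 = (0.129557, 1.500000, 0.017065, 0.000000)
  k2: at (u, v) = (0.297873, 1.062500), (du/dtau, dv/dtau) = (0.130836, 1.500000); Gamma_uuu = -1.057715, Gamma_uuv = 0.000000, Gamma_uvv = 0.000000, Gamma_vuu = 0.000000, Gamma_vuv = 0.000000, Gamma_vvv = 0.000000; k2 = (0.130836, 1.500000, 0.018106, 0.000000)
  k3: at (u, v) = (0.297969, 1.062500), (du/dtau, dv/dtau) = (0.130914, 1.500000); Gamma_uuu = -1.058123, Gamma_uuv = 0.000000, Gamma_uvv = 0.000000, Gamma_vuu = 0.000000, Gamma_vuv = 0.000000, Gamma_vvv = 0.000000; k3 = (0.130914, 1.500000, 0.018135, 0.000000)
  k4: at (u, v) = (0.307794, 1.175000), (du/dtau, dv/dtau) = (0.132277, 1.500000); Gamma_uuu = -1.100277, Gamma_uuv = 0.000000, Gamma_uvv = 0.000000, Gamma_vuu = 0.000000, Gamma_vuv = 0.000000, Gamma_vvv = 0.000000; k4 = (0.132277, 1.500000, 0.019252, 0.000000)
  Y <- Y + (h/6)(k1 + 2k2 + 2k3 + k4): u = 0.3078, v = 1.1750, du/dtau = 0.1323, dv/dtau = 1.5000


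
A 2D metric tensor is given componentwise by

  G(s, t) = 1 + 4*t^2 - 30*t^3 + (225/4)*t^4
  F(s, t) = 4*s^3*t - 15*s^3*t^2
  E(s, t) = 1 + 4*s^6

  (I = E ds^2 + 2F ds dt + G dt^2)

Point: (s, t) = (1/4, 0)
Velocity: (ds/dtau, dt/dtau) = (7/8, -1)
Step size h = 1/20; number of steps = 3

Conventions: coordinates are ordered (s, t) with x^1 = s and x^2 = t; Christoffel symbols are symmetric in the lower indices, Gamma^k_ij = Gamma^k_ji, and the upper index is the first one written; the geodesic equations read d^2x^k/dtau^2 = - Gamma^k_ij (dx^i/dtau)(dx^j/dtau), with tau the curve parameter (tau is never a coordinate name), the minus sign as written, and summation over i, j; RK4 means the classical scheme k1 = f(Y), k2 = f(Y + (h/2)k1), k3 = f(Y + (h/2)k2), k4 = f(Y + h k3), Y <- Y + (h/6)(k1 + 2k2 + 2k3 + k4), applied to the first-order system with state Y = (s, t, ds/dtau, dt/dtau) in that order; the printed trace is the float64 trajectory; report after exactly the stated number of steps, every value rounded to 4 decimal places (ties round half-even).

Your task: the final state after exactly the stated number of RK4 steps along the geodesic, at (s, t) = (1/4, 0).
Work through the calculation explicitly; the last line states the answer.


f(Y) = (ds/dtau, dt/dtau, -Gamma^s_ij Y'^i Y'^j, -Gamma^t_ij Y'^i Y'^j) with the Gammas evaluated at the stage position; h = 0.050000; intermediate values shown to 6 dp
step 0: s = 0.2500, t = 0.0000, ds/dtau = 0.8750, dt/dtau = -1.0000
step 1:
  k1: at (s, t) = (0.250000, 0.000000), (ds/dtau, dt/dtau) = (0.875000, -1.000000); Gamma_sss = 0.011707, Gamma_sst = 0.000000, Gamma_stt = 0.062439, Gamma_tss = 0.000000, Gamma_tst = 0.000000, Gamma_ttt = 0.000000; k1 = (0.875000, -1.000000, -0.071402, 0.000000)
  k2: at (s, t) = (0.271875, -0.025000), (ds/dtau, dt/dtau) = (0.873215, -1.000000); Gamma_sss = 0.017743, Gamma_sst = 0.000000, Gamma_stt = 0.095018, Gamma_tss = -0.024142, Gamma_tst = 0.000000, Gamma_ttt = -0.129287; k2 = (0.873215, -1.000000, -0.108547, 0.147696)
  k3: at (s, t) = (0.271830, -0.025000), (ds/dtau, dt/dtau) = (0.872286, -0.996308); Gamma_sss = 0.017729, Gamma_sst = 0.000000, Gamma_stt = 0.094971, Gamma_tss = -0.024135, Gamma_tst = 0.000000, Gamma_ttt = -0.129288; k3 = (0.872286, -0.996308, -0.107761, 0.146698)
  k4: at (s, t) = (0.293614, -0.049815), (ds/dtau, dt/dtau) = (0.869612, -0.992665); Gamma_sss = 0.025760, Gamma_sst = 0.000000, Gamma_stt = 0.136814, Gamma_tss = -0.060166, Gamma_tst = 0.000000, Gamma_ttt = -0.319553; k4 = (0.869612, -0.992665, -0.154294, 0.360381)
  Y <- Y + (h/6)(k1 + 2k2 + 2k3 + k4): s = 0.2936, t = -0.0499, ds/dtau = 0.8695, dt/dtau = -0.9921
step 2:
  k1: at (s, t) = (0.293630, -0.049877), (ds/dtau, dt/dtau) = (0.869514, -0.992090); Gamma_sss = 0.025766, Gamma_sst = 0.000000, Gamma_stt = 0.136877, Gamma_tss = -0.060257, Gamma_tst = 0.000000, Gamma_ttt = -0.320108; k1 = (0.869514, -0.992090, -0.154200, 0.360622)
  k2: at (s, t) = (0.315368, -0.074680), (ds/dtau, dt/dtau) = (0.865659, -0.983075); Gamma_sss = 0.035978, Gamma_sst = 0.000000, Gamma_stt = 0.188117, Gamma_tss = -0.109650, Gamma_tst = 0.000000, Gamma_ttt = -0.573328; k2 = (0.865659, -0.983075, -0.208763, 0.636252)
  k3: at (s, t) = (0.315272, -0.074454), (ds/dtau, dt/dtau) = (0.864295, -0.976184); Gamma_sss = 0.035932, Gamma_sst = 0.000000, Gamma_stt = 0.187790, Gamma_tss = -0.109209, Gamma_tst = 0.000000, Gamma_ttt = -0.570752; k3 = (0.864295, -0.976184, -0.205794, 0.625469)
  k4: at (s, t) = (0.336845, -0.098687), (ds/dtau, dt/dtau) = (0.859224, -0.960817); Gamma_sss = 0.048231, Gamma_sst = 0.000000, Gamma_stt = 0.246563, Gamma_tss = -0.170622, Gamma_tst = 0.000000, Gamma_ttt = -0.872248; k4 = (0.859224, -0.960817, -0.263226, 0.931197)
  Y <- Y + (h/6)(k1 + 2k2 + 2k3 + k4): s = 0.3369, t = -0.0988, ds/dtau = 0.8591, dt/dtau = -0.9603
step 3:
  k1: at (s, t) = (0.336869, -0.098806), (ds/dtau, dt/dtau) = (0.859126, -0.960296); Gamma_sss = 0.048238, Gamma_sst = 0.000000, Gamma_stt = 0.246690, Gamma_tss = -0.170872, Gamma_tst = 0.000000, Gamma_ttt = -0.873853; k1 = (0.859126, -0.960296, -0.263094, 0.931961)
  k2: at (s, t) = (0.358347, -0.122813), (ds/dtau, dt/dtau) = (0.852549, -0.936997); Gamma_sss = 0.062355, Gamma_sst = 0.000000, Gamma_stt = 0.310953, Gamma_tss = -0.243066, Gamma_tst = 0.000000, Gamma_ttt = -1.212120; k2 = (0.852549, -0.936997, -0.318328, 1.240868)
  k3: at (s, t) = (0.358183, -0.122231), (ds/dtau, dt/dtau) = (0.851168, -0.929275); Gamma_sss = 0.062301, Gamma_sst = 0.000000, Gamma_stt = 0.310262, Gamma_tss = -0.241675, Gamma_tst = 0.000000, Gamma_ttt = -1.203545; k3 = (0.851168, -0.929275, -0.313064, 1.214413)
  k4: at (s, t) = (0.379427, -0.145270), (ds/dtau, dt/dtau) = (0.843473, -0.899576); Gamma_sss = 0.077773, Gamma_sst = 0.000000, Gamma_stt = 0.376270, Gamma_tss = -0.319508, Gamma_tst = 0.000000, Gamma_ttt = -1.545789; k4 = (0.843473, -0.899576, -0.359823, 1.478222)
  Y <- Y + (h/6)(k1 + 2k2 + 2k3 + k4): s = 0.3795, t = -0.1454, ds/dtau = 0.8434, dt/dtau = -0.8993

Answer: s = 0.3795, t = -0.1454, ds/dtau = 0.8434, dt/dtau = -0.8993


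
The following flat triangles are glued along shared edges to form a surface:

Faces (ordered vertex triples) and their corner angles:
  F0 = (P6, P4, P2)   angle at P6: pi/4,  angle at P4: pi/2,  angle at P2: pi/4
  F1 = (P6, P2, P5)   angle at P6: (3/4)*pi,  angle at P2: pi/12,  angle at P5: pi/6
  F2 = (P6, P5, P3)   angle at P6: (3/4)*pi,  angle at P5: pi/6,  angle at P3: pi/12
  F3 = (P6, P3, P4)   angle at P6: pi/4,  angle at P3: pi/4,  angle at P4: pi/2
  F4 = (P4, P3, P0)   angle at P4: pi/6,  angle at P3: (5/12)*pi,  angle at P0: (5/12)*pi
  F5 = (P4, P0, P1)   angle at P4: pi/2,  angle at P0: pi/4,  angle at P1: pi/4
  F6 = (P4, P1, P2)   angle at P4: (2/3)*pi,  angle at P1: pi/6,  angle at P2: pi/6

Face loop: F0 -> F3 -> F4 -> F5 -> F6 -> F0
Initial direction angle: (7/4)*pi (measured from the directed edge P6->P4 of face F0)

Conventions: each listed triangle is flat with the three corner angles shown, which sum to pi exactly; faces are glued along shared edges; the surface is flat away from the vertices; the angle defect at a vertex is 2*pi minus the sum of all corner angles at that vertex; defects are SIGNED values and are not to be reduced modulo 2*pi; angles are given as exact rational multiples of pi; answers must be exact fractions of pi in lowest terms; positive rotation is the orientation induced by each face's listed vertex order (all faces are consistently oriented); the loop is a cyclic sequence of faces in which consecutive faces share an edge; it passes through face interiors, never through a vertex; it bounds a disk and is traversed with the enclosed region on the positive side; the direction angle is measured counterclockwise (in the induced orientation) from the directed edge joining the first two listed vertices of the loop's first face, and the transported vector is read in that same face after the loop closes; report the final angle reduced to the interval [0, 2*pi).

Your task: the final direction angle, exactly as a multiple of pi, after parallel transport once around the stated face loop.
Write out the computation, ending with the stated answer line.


enclosed vertex P4: corner angles sum to (7/3)*pi, defect = 2*pi - (7/3)*pi = -pi/3
the rotation equals the total enclosed defect, so the final angle is initial + defects (mod 2*pi)
final angle = (7/4)*pi - pi/3 = (17/12)*pi (mod 2*pi)

Answer: final direction angle = (17/12)*pi


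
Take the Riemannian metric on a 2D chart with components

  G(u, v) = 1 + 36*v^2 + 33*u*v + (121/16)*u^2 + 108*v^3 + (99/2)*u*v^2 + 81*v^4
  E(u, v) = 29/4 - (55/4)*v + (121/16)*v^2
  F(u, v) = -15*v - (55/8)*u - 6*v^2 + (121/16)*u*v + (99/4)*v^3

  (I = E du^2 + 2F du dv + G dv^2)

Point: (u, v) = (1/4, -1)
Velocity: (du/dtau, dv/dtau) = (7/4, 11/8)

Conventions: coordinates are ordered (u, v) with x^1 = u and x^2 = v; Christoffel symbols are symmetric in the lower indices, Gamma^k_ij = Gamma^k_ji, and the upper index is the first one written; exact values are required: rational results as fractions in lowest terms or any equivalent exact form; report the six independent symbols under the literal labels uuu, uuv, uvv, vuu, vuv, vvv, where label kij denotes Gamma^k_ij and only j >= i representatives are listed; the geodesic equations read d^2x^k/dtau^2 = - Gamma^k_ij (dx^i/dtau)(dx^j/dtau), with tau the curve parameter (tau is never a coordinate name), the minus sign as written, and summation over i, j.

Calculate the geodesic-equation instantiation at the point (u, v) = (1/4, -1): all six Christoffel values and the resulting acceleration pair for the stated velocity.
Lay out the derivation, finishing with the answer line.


E = 457/16, F = -1239/64, G = 3737/256 at the point
E_u = 0, E_v = -231/8, F_u = -231/16, F_v = 4681/64, G_u = 649/32, G_v = -177/2
EG - F^2 = 10793/256;  g^inv = (256/10793) * [[3737/256, 1239/64], [1239/64, 457/16]]
first-kind symbols [ij,l] = (1/2)(d_i g_jl + d_j g_il - d_l g_ij): [uu,u] = E_u/2 = 0, [uu,v] = F_u - E_v/2 = 0, [uv,u] = E_v/2 = -231/16, [uv,v] = G_u/2 = 649/64, [vv,u] = F_v - G_u/2 = 63, [vv,v] = G_v/2 = -177/4
Gamma^u_ij = (G*[ij,u] - F*[ij,v])/(EG - F^2), Gamma^v_ij = (E*[ij,v] - F*[ij,u])/(EG - F^2)
Gamma_uuu = 0, Gamma_uuv = -3696/10793, Gamma_uvv = 16128/10793, Gamma_vuu = 0, Gamma_vuv = 2596/10793, Gamma_vvv = -11328/10793
d^2u/dtau^2 = -(Gamma_uuu*(7/4)^2 + 2*Gamma_uuv*(7/4)*(11/8) + Gamma_uvv*(11/8)^2) = -12705/10793
d^2v/dtau^2 = -(Gamma_vuu*(7/4)^2 + 2*Gamma_vuv*(7/4)*(11/8) + Gamma_vvv*(11/8)^2) = 35695/43172

Answer: Gamma_uuu = 0, Gamma_uuv = -3696/10793, Gamma_uvv = 16128/10793, Gamma_vuu = 0, Gamma_vuv = 2596/10793, Gamma_vvv = -11328/10793; accelerations (d^2u/dtau^2, d^2v/dtau^2) = (-12705/10793, 35695/43172)


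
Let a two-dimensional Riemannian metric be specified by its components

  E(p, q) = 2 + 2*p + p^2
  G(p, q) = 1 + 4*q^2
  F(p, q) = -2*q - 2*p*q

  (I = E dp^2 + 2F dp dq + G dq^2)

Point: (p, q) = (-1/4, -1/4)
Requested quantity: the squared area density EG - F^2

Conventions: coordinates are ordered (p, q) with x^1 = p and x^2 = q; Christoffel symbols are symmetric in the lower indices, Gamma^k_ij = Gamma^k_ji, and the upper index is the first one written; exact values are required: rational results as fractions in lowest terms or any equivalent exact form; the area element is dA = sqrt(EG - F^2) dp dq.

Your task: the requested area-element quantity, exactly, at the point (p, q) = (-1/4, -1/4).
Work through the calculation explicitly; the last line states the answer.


E = 25/16, F = 3/8, G = 5/4; EG - F^2 = 29/16

Answer: EG - F^2 = 29/16


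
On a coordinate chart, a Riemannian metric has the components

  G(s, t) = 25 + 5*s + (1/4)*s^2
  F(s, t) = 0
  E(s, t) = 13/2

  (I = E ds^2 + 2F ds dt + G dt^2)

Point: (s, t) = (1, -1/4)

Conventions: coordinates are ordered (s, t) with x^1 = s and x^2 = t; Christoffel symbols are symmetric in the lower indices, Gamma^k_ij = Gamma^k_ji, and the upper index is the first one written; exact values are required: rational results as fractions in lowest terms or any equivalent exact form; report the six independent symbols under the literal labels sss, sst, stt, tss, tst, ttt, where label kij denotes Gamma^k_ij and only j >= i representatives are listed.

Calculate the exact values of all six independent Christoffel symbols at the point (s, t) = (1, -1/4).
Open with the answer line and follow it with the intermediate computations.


Answer: Gamma_sss = 0, Gamma_sst = 0, Gamma_stt = -11/26, Gamma_tss = 0, Gamma_tst = 1/11, Gamma_ttt = 0

E = 13/2, F = 0, G = 121/4 at the point
E_s = 0, E_t = 0, F_s = 0, F_t = 0, G_s = 11/2, G_t = 0
EG - F^2 = 1573/8;  g^inv = (8/1573) * [[121/4, 0], [0, 13/2]]
first-kind symbols [ij,l] = (1/2)(d_i g_jl + d_j g_il - d_l g_ij): [ss,s] = E_s/2 = 0, [ss,t] = F_s - E_t/2 = 0, [st,s] = E_t/2 = 0, [st,t] = G_s/2 = 11/4, [tt,s] = F_t - G_s/2 = -11/4, [tt,t] = G_t/2 = 0
Gamma^s_ij = (G*[ij,s] - F*[ij,t])/(EG - F^2), Gamma^t_ij = (E*[ij,t] - F*[ij,s])/(EG - F^2)


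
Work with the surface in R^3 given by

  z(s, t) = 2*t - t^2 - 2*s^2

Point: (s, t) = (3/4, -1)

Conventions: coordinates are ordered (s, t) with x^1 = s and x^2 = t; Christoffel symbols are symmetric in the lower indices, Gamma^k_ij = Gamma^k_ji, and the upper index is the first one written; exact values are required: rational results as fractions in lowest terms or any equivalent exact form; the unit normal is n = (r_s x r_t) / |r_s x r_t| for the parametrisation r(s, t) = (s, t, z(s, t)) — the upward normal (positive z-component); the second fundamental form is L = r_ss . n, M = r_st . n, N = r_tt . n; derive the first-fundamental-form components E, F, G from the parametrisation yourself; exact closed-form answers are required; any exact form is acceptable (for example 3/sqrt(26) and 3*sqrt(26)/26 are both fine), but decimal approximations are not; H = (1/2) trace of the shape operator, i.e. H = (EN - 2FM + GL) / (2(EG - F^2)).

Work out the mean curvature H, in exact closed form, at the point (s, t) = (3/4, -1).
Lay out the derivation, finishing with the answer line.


z_s = -3, z_t = 4, z_ss = -4, z_st = 0, z_tt = -2
E = 10, F = -12, G = 17; answer radicand W^2 = 26
unnormalised second-form numerators: l = -4, m = 0, n = -2; L = l/sqrt(26), and similarly M = m/sqrt(W^2), N = n/sqrt(W^2)
H = (E*n - 2*F*m + G*l) / (2*(EG - F^2)*sqrt(W^2)); E*n - 2*F*m + G*l = -88, EG - F^2 = 26, so H = (-22/13)/sqrt(26)

Answer: H = -11*sqrt(26)/169


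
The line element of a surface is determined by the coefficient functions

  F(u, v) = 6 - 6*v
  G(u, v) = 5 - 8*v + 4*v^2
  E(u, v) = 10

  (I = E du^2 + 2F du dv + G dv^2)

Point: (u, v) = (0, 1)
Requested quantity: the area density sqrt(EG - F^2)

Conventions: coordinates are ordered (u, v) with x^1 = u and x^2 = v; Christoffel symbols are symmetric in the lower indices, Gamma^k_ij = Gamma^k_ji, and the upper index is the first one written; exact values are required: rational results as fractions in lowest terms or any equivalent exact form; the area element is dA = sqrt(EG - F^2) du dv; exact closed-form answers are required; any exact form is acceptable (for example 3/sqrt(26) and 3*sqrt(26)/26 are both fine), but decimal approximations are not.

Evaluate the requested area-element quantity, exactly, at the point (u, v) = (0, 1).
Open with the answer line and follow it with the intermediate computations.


Answer: sqrt(EG - F^2) = sqrt(10)

E = 10, F = 0, G = 1; EG - F^2 = 10


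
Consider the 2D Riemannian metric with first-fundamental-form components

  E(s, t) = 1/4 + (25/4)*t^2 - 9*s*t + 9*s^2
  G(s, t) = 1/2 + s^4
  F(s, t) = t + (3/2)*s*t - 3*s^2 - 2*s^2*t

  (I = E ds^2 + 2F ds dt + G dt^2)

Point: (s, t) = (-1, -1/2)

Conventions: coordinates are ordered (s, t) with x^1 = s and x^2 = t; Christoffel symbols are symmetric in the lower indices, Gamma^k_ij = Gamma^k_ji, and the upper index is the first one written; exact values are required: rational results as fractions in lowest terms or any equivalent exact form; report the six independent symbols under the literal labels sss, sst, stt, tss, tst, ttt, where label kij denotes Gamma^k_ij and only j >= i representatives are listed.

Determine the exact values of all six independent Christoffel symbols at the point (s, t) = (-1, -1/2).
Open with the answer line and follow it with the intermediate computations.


Answer: Gamma_sss = -219/205, Gamma_sst = -46/205, Gamma_stt = -24/205, Gamma_tss = 3/820, Gamma_tst = -327/205, Gamma_ttt = -28/205

E = 101/16, F = -7/4, G = 3/2 at the point
E_s = -27/2, E_t = 11/4, F_s = 13/4, F_t = -5/2, G_s = -4, G_t = 0
EG - F^2 = 205/32;  g^inv = (32/205) * [[3/2, 7/4], [7/4, 101/16]]
first-kind symbols [ij,l] = (1/2)(d_i g_jl + d_j g_il - d_l g_ij): [ss,s] = E_s/2 = -27/4, [ss,t] = F_s - E_t/2 = 15/8, [st,s] = E_t/2 = 11/8, [st,t] = G_s/2 = -2, [tt,s] = F_t - G_s/2 = -1/2, [tt,t] = G_t/2 = 0
Gamma^s_ij = (G*[ij,s] - F*[ij,t])/(EG - F^2), Gamma^t_ij = (E*[ij,t] - F*[ij,s])/(EG - F^2)


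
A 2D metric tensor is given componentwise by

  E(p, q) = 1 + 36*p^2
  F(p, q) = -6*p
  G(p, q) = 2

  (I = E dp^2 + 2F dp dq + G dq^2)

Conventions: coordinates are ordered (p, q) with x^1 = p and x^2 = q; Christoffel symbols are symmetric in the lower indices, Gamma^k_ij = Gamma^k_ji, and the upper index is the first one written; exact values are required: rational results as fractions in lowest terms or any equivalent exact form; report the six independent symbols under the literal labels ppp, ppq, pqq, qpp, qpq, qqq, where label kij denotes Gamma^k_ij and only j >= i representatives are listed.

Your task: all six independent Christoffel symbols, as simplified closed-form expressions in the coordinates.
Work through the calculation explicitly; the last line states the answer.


E = 1 + 36*p^2; F = -6*p; G = 2
Gamma^k_ij = (1/2) g^{kl} (d_i g_jl + d_j g_il - d_l g_ij), with g^inv = (1/(EG-F^2)) [[G, -F], [-F, E]]
first partials: E_p = 72*p, E_q = 0, F_p = -6, F_q = 0, G_p = 0, G_q = 0
D = EG - F^2 = 2 + 36*p^2
expanded: Gamma^p_pp = (G E_p - 2F F_p + F E_q)/(2D), Gamma^p_pq = (G E_q - F G_p)/(2D), Gamma^p_qq = (2G F_q - G G_p - F G_q)/(2D), Gamma^q_pp = (2E F_p - E E_q - F E_p)/(2D), Gamma^q_pq = (E G_p - F E_q)/(2D), Gamma^q_qq = (E G_q - 2F F_q + F G_p)/(2D); substitute and cancel common factors

Answer: Gamma_ppp = 18*p/(18*p^2 + 1), Gamma_ppq = 0, Gamma_pqq = 0, Gamma_qpp = -3/(18*p^2 + 1), Gamma_qpq = 0, Gamma_qqq = 0


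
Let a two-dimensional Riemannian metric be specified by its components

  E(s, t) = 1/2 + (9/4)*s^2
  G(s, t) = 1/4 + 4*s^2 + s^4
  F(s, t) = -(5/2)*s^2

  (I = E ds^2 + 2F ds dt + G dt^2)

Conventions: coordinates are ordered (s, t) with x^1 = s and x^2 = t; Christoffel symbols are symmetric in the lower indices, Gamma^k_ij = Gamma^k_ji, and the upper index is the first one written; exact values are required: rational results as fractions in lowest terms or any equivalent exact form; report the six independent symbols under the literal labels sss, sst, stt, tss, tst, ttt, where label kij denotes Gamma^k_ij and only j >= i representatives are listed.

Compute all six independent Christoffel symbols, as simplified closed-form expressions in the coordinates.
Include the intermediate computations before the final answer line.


E = 1/2 + (9/4)*s^2; F = -(5/2)*s^2; G = 1/4 + 4*s^2 + s^4
Gamma^k_ij = (1/2) g^{kl} (d_i g_jl + d_j g_il - d_l g_ij), with g^inv = (1/(EG-F^2)) [[G, -F], [-F, E]]
first partials: E_s = (9/2)*s, E_t = 0, F_s = -5*s, F_t = 0, G_s = 8*s + 4*s^3, G_t = 0
D = EG - F^2 = 1/8 + (41/16)*s^2 + (13/4)*s^4 + (9/4)*s^6
expanded: Gamma^s_ss = (G E_s - 2F F_s + F E_t)/(2D), Gamma^s_st = (G E_t - F G_s)/(2D), Gamma^s_tt = (2G F_t - G G_s - F G_t)/(2D), Gamma^t_ss = (2E F_s - E E_t - F E_s)/(2D), Gamma^t_st = (E G_s - F E_t)/(2D), Gamma^t_tt = (E G_t - 2F F_t + F G_s)/(2D); substitute and cancel common factors

Answer: Gamma_sss = (36*s^5 - 56*s^3 + 9*s)/(36*s^6 + 52*s^4 + 41*s^2 + 2), Gamma_sst = (80*s^5 + 160*s^3)/(36*s^6 + 52*s^4 + 41*s^2 + 2), Gamma_stt = (-32*s^7 - 192*s^5 - 264*s^3 - 16*s)/(36*s^6 + 52*s^4 + 41*s^2 + 2), Gamma_tss = (-90*s^3 - 40*s)/(36*s^6 + 52*s^4 + 41*s^2 + 2), Gamma_tst = (72*s^5 + 160*s^3 + 32*s)/(36*s^6 + 52*s^4 + 41*s^2 + 2), Gamma_ttt = (-80*s^5 - 160*s^3)/(36*s^6 + 52*s^4 + 41*s^2 + 2)


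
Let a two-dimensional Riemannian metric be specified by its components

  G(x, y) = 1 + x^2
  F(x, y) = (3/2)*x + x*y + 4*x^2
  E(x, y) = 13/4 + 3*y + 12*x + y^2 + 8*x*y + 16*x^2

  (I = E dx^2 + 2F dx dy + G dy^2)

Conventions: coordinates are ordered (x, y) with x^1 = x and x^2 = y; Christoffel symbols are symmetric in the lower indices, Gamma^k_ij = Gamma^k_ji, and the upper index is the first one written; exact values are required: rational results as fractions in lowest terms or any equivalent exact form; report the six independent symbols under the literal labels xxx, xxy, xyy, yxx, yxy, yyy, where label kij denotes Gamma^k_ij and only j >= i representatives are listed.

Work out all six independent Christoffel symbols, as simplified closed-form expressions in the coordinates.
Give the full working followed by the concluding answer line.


E = 13/4 + 3*y + 12*x + y^2 + 8*x*y + 16*x^2; F = (3/2)*x + x*y + 4*x^2; G = 1 + x^2
Gamma^k_ij = (1/2) g^{kl} (d_i g_jl + d_j g_il - d_l g_ij), with g^inv = (1/(EG-F^2)) [[G, -F], [-F, E]]
first partials: E_x = 12 + 8*y + 32*x, E_y = 3 + 2*y + 8*x, F_x = 3/2 + y + 8*x, F_y = x, G_x = 2*x, G_y = 0
D = EG - F^2 = 13/4 + 3*y + 12*x + y^2 + 8*x*y + 17*x^2
expanded: Gamma^x_xx = (G E_x - 2F F_x + F E_y)/(2D), Gamma^x_xy = (G E_y - F G_x)/(2D), Gamma^x_yy = (2G F_y - G G_x - F G_y)/(2D), Gamma^y_xx = (2E F_x - E E_y - F E_x)/(2D), Gamma^y_xy = (E G_x - F E_y)/(2D), Gamma^y_yy = (E G_y - 2F F_y + F G_x)/(2D); substitute and cancel common factors

Answer: Gamma_xxx = (64*x + 16*y + 24)/(68*x^2 + 32*x*y + 48*x + 4*y^2 + 12*y + 13), Gamma_xxy = (16*x + 4*y + 6)/(68*x^2 + 32*x*y + 48*x + 4*y^2 + 12*y + 13), Gamma_xyy = 0, Gamma_yxx = 16*x/(68*x^2 + 32*x*y + 48*x + 4*y^2 + 12*y + 13), Gamma_yxy = 4*x/(68*x^2 + 32*x*y + 48*x + 4*y^2 + 12*y + 13), Gamma_yyy = 0


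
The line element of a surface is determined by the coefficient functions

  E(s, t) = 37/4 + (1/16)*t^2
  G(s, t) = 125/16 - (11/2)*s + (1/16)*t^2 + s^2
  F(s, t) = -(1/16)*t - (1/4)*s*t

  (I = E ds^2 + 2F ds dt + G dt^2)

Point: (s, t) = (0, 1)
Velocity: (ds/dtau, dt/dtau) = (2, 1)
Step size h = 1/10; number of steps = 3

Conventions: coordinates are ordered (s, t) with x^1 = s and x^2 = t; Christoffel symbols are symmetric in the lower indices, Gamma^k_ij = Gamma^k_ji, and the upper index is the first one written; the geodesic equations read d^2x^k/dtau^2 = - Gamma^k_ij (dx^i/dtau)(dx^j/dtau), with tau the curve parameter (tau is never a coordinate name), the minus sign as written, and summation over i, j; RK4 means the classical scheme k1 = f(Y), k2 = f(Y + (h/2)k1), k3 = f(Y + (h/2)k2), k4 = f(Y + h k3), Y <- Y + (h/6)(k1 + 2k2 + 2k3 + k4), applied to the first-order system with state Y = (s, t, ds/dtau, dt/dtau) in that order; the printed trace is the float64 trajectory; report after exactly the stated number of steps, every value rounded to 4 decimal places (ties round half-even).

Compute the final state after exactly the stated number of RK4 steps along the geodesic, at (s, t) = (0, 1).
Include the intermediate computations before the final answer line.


f(Y) = (ds/dtau, dt/dtau, -Gamma^s_ij Y'^i Y'^j, -Gamma^t_ij Y'^i Y'^j) with the Gammas evaluated at the stage position; h = 0.100000; intermediate values shown to 6 dp
step 0: s = 0.0000, t = 1.0000, ds/dtau = 2.0000, dt/dtau = 1.0000
step 1:
  k1: at (s, t) = (0.000000, 1.000000), (ds/dtau, dt/dtau) = (2.000000, 1.000000); Gamma_sss = -0.000266, Gamma_sst = 0.004368, Gamma_stt = 0.288659, Gamma_tss = -0.039685, Gamma_tst = -0.349172, Gamma_ttt = 0.010227; k1 = (2.000000, 1.000000, -0.305066, 1.545198)
  k2: at (s, t) = (0.100000, 1.050000), (ds/dtau, dt/dtau) = (1.984747, 1.077260); Gamma_sss = -0.000441, Gamma_sst = 0.003484, Gamma_stt = 0.275101, Gamma_tss = -0.044701, Gamma_tst = -0.360923, Gamma_ttt = 0.012382; k2 = (1.984747, 1.077260, -0.332413, 1.705086)
  k3: at (s, t) = (0.099237, 1.053863), (ds/dtau, dt/dtau) = (1.983379, 1.085254); Gamma_sss = -0.000443, Gamma_sst = 0.003505, Gamma_stt = 0.275188, Gamma_tss = -0.044837, Gamma_tst = -0.360803, Gamma_ttt = 0.012413; k3 = (1.983379, 1.085254, -0.337460, 1.714995)
  k4: at (s, t) = (0.198338, 1.108525), (ds/dtau, dt/dtau) = (1.966254, 1.171499); Gamma_sss = -0.000675, Gamma_sst = 0.002458, Gamma_stt = 0.261765, Gamma_tss = -0.050674, Gamma_tst = -0.373126, Gamma_ttt = 0.014889; k4 = (1.966254, 1.171499, -0.367961, 1.894448)
  Y <- Y + (h/6)(k1 + 2k2 + 2k3 + k4): s = 0.1984, t = 1.1083, ds/dtau = 1.9665, dt/dtau = 1.1713
step 2:
  k1: at (s, t) = (0.198375, 1.108275), (ds/dtau, dt/dtau) = (1.966454, 1.171330); Gamma_sss = -0.000675, Gamma_sst = 0.002457, Gamma_stt = 0.261761, Gamma_tss = -0.050664, Gamma_tst = -0.373133, Gamma_ttt = 0.014886; k1 = (1.966454, 1.171330, -0.367847, 1.894417)
  k2: at (s, t) = (0.296698, 1.166842), (ds/dtau, dt/dtau) = (1.948061, 1.266051); Gamma_sss = -0.000981, Gamma_sst = 0.001216, Gamma_stt = 0.248466, Gamma_tss = -0.057414, Gamma_tst = -0.386086, Gamma_ttt = 0.017714; k2 = (1.948061, 1.266051, -0.400540, 2.093931)
  k3: at (s, t) = (0.295778, 1.171578), (ds/dtau, dt/dtau) = (1.946427, 1.276027); Gamma_sss = -0.000986, Gamma_sst = 0.001235, Gamma_stt = 0.248572, Gamma_tss = -0.057600, Gamma_tst = -0.385914, Gamma_ttt = 0.017764; k3 = (1.946427, 1.276027, -0.407136, 2.106281)
  k4: at (s, t) = (0.393018, 1.235878), (ds/dtau, dt/dtau) = (1.925740, 1.381958); Gamma_sss = -0.001392, Gamma_sst = -0.000226, Gamma_stt = 0.235452, Gamma_tss = -0.065497, Gamma_tst = -0.399440, Gamma_ttt = 0.021017; k4 = (1.925740, 1.381958, -0.443299, 2.328810)
  Y <- Y + (h/6)(k1 + 2k2 + 2k3 + k4): s = 0.3931, t = 1.2356, ds/dtau = 1.9260, dt/dtau = 1.3817
step 3:
  k1: at (s, t) = (0.393061, 1.235566), (ds/dtau, dt/dtau) = (1.926012, 1.381724); Gamma_sss = -0.001392, Gamma_sst = -0.000227, Gamma_stt = 0.235447, Gamma_tss = -0.065484, Gamma_tst = -0.399450, Gamma_ttt = 0.021013; k1 = (1.926012, 1.381724, -0.443134, 2.328841)
  k2: at (s, t) = (0.489362, 1.304652), (ds/dtau, dt/dtau) = (1.903855, 1.498166); Gamma_sss = -0.001924, Gamma_sst = -0.001945, Gamma_stt = 0.222496, Gamma_tss = -0.074662, Gamma_tst = -0.413602, Gamma_ttt = 0.024730; k2 = (1.903855, 1.498166, -0.481322, 2.574546)
  k3: at (s, t) = (0.488254, 1.310475), (ds/dtau, dt/dtau) = (1.901946, 1.510452); Gamma_sss = -0.001936, Gamma_sst = -0.001931, Gamma_stt = 0.222626, Gamma_tss = -0.074914, Gamma_tst = -0.413354, Gamma_ttt = 0.024804; k3 = (1.901946, 1.510452, -0.489811, 2.589365)
  k4: at (s, t) = (0.583256, 1.386611), (ds/dtau, dt/dtau) = (1.877031, 1.640661); Gamma_sss = -0.002642, Gamma_sst = -0.003945, Gamma_stt = 0.209903, Gamma_tss = -0.085703, Gamma_tst = -0.428017, Gamma_ttt = 0.029081; k4 = (1.877031, 1.640661, -0.531402, 2.859889)
  Y <- Y + (h/6)(k1 + 2k2 + 2k3 + k4): s = 0.5833, t = 1.3862, ds/dtau = 1.8774, dt/dtau = 1.6403

Answer: s = 0.5833, t = 1.3862, ds/dtau = 1.8774, dt/dtau = 1.6403


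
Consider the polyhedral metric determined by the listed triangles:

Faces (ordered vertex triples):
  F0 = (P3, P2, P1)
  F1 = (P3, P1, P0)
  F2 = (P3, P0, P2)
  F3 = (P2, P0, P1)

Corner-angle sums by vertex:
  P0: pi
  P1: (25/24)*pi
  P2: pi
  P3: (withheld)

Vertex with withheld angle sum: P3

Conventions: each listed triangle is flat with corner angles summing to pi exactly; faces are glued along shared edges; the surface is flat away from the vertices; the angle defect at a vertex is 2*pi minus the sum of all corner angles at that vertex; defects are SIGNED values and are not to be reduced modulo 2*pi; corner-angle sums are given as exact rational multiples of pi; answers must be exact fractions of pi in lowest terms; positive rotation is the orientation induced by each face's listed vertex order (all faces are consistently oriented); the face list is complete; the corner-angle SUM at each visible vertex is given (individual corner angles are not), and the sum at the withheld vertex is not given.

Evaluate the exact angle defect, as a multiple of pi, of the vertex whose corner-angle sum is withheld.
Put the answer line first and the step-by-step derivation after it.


Answer: defect(P3) = (25/24)*pi

V = 4, E = 6, F = 4; chi = V - E + F = 2
Gauss-Bonnet: total defect = 2*pi*chi = 4*pi; visible defects sum to (71/24)*pi


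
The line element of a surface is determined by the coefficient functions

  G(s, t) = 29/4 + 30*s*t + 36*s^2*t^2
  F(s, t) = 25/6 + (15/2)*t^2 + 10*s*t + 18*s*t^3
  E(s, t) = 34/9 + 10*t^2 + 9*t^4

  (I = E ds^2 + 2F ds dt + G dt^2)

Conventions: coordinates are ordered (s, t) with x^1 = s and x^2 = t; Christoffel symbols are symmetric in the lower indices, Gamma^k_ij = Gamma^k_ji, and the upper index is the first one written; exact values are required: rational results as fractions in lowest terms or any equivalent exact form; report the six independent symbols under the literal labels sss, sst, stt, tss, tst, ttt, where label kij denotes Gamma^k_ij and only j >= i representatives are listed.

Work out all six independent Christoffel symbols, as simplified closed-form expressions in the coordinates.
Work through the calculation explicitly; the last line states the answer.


E = 34/9 + 10*t^2 + 9*t^4; F = 25/6 + (15/2)*t^2 + 10*s*t + 18*s*t^3; G = 29/4 + 30*s*t + 36*s^2*t^2
Gamma^k_ij = (1/2) g^{kl} (d_i g_jl + d_j g_il - d_l g_ij), with g^inv = (1/(EG-F^2)) [[G, -F], [-F, E]]
first partials: E_s = 0, E_t = 20*t + 36*t^3, F_s = 10*t + 18*t^3, F_t = 15*t + 10*s + 54*s*t^2, G_s = 30*t + 72*s*t^2, G_t = 30*s + 72*s^2*t
D = EG - F^2 = 361/36 + 10*t^2 + 30*s*t + 9*t^4 + 36*s^2*t^2
expanded: Gamma^s_ss = (G E_s - 2F F_s + F E_t)/(2D), Gamma^s_st = (G E_t - F G_s)/(2D), Gamma^s_tt = (2G F_t - G G_s - F G_t)/(2D), Gamma^t_ss = (2E F_s - E E_t - F E_s)/(2D), Gamma^t_st = (E G_s - F E_t)/(2D), Gamma^t_tt = (E G_t - 2F F_t + F G_s)/(2D); substitute and cancel common factors

Answer: Gamma_sss = 0, Gamma_sst = (648*t^3 + 360*t)/(1296*s^2*t^2 + 1080*s*t + 324*t^4 + 360*t^2 + 361), Gamma_stt = (648*s*t^2 + 360*s)/(1296*s^2*t^2 + 1080*s*t + 324*t^4 + 360*t^2 + 361), Gamma_tss = 0, Gamma_tst = (1296*s*t^2 + 540*t)/(1296*s^2*t^2 + 1080*s*t + 324*t^4 + 360*t^2 + 361), Gamma_ttt = (1296*s^2*t + 540*s)/(1296*s^2*t^2 + 1080*s*t + 324*t^4 + 360*t^2 + 361)


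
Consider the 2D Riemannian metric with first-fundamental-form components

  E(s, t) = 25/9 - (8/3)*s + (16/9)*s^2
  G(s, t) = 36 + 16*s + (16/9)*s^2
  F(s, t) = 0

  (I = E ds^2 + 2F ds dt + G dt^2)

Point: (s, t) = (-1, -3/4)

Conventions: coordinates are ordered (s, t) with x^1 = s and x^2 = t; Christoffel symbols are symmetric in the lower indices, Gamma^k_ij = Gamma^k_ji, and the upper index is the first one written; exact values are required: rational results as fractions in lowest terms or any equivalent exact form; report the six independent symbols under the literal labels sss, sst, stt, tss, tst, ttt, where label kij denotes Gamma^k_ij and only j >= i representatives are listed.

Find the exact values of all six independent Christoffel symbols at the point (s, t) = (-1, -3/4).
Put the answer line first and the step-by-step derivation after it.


Answer: Gamma_sss = -28/65, Gamma_sst = 0, Gamma_stt = -56/65, Gamma_tss = 0, Gamma_tst = 2/7, Gamma_ttt = 0

E = 65/9, F = 0, G = 196/9 at the point
E_s = -56/9, E_t = 0, F_s = 0, F_t = 0, G_s = 112/9, G_t = 0
EG - F^2 = 12740/81;  g^inv = (81/12740) * [[196/9, 0], [0, 65/9]]
first-kind symbols [ij,l] = (1/2)(d_i g_jl + d_j g_il - d_l g_ij): [ss,s] = E_s/2 = -28/9, [ss,t] = F_s - E_t/2 = 0, [st,s] = E_t/2 = 0, [st,t] = G_s/2 = 56/9, [tt,s] = F_t - G_s/2 = -56/9, [tt,t] = G_t/2 = 0
Gamma^s_ij = (G*[ij,s] - F*[ij,t])/(EG - F^2), Gamma^t_ij = (E*[ij,t] - F*[ij,s])/(EG - F^2)


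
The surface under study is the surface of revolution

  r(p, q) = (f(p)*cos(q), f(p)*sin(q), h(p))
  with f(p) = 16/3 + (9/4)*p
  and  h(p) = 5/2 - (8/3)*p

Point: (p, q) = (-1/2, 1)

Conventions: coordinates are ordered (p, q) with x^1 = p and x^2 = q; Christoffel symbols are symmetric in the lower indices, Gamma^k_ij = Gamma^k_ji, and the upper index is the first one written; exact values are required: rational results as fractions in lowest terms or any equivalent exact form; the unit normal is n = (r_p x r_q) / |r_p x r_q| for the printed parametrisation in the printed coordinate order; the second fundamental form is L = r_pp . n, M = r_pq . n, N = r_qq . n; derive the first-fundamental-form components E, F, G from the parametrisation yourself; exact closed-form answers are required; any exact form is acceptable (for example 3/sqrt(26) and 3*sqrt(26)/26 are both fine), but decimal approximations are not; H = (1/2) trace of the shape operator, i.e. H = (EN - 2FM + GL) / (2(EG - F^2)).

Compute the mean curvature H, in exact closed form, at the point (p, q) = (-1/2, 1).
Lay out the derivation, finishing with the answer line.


f = 101/24, f' = 9/4, f'' = 0, h' = -8/3, h'' = 0
E = 1753/144, F = 0, G = 10201/576; answer radicand W^2 = 1753/144
unnormalised second-form numerators: l = 0, m = 0, n = -101/9; L = l/sqrt(1753/144), and similarly M = m/sqrt(W^2), N = n/sqrt(W^2)
H = (E*n - 2*F*m + G*l) / (2*(EG - F^2)*sqrt(W^2)); E*n - 2*F*m + G*l = -177053/1296, EG - F^2 = 17882353/82944, so H = (-32/101)/sqrt(1753/144)

Answer: H = -384*sqrt(1753)/177053


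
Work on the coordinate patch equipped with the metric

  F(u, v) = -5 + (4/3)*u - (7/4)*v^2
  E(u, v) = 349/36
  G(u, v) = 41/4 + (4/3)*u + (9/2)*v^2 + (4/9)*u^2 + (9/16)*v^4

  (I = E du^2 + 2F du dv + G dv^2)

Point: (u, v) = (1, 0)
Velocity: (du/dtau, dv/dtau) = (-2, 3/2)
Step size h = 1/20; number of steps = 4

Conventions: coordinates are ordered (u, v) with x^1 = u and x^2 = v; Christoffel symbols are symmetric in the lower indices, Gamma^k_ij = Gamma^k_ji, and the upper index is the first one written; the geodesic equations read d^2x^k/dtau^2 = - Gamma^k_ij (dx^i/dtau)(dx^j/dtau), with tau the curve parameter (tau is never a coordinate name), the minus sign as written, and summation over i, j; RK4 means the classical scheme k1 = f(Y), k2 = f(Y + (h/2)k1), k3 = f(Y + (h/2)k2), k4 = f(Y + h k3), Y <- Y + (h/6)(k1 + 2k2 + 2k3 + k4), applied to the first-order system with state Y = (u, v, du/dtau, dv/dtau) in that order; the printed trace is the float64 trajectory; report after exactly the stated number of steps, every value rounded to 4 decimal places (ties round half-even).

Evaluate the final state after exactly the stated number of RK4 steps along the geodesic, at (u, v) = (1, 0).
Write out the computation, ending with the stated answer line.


f(Y) = (du/dtau, dv/dtau, -Gamma^u_ij Y'^i Y'^j, -Gamma^v_ij Y'^i Y'^j) with the Gammas evaluated at the stage position; h = 0.050000; intermediate values shown to 6 dp
step 0: u = 1.0000, v = 0.0000, du/dtau = -2.0000, dv/dtau = 1.5000
step 1:
  k1: at (u, v) = (1.000000, 0.000000), (du/dtau, dv/dtau) = (-2.000000, 1.500000); Gamma_uuu = 0.047392, Gamma_uuv = 0.039493, Gamma_uvv = -0.129551, Gamma_vuu = 0.125302, Gamma_vuv = 0.104418, Gamma_vvv = -0.039493; k1 = (-2.000000, 1.500000, 0.338881, 0.214162)
  k2: at (u, v) = (0.950000, 0.037500), (du/dtau, dv/dtau) = (-1.991528, 1.505354); Gamma_uuu = 0.049006, Gamma_uuv = 0.040022, Gamma_uvv = -0.136937, Gamma_vuu = 0.127172, Gamma_vuv = 0.103857, Gamma_vvv = -0.028745; k2 = (-1.991528, 1.505354, 0.355910, 0.183469)
  k3: at (u, v) = (0.950212, 0.037634), (du/dtau, dv/dtau) = (-1.991102, 1.504587); Gamma_uuu = 0.048999, Gamma_uuv = 0.040020, Gamma_uvv = -0.136978, Gamma_vuu = 0.127163, Gamma_vuv = 0.103859, Gamma_vvv = -0.028703; k3 = (-1.991102, 1.504587, 0.355610, 0.183118)
  k4: at (u, v) = (0.900445, 0.075229), (du/dtau, dv/dtau) = (-1.982219, 1.509156); Gamma_uuu = 0.050671, Gamma_uuv = 0.040544, Gamma_uvv = -0.144189, Gamma_vuu = 0.128954, Gamma_vuv = 0.103182, Gamma_vvv = -0.017763; k4 = (-1.982219, 1.509156, 0.371876, 0.151106)
  Y <- Y + (h/6)(k1 + 2k2 + 2k3 + k4): u = 0.9004, v = 0.0752, du/dtau = -1.9822, dv/dtau = 1.5092
step 2:
  k1: at (u, v) = (0.900438, 0.075242), (du/dtau, dv/dtau) = (-1.982218, 1.509154); Gamma_uuu = 0.050671, Gamma_uuv = 0.040544, Gamma_uvv = -0.144192, Gamma_vuu = 0.128954, Gamma_vuv = 0.103182, Gamma_vvv = -0.017759; k1 = (-1.982218, 1.509154, 0.371881, 0.151095)
  k2: at (u, v) = (0.850882, 0.112971), (du/dtau, dv/dtau) = (-1.972921, 1.512931); Gamma_uuu = 0.052399, Gamma_uuv = 0.041061, Gamma_uvv = -0.151219, Gamma_vuu = 0.130659, Gamma_vuv = 0.102388, Gamma_vvv = -0.006624; k2 = (-1.972921, 1.512931, 0.387304, 0.117817)
  k3: at (u, v) = (0.851115, 0.113065), (du/dtau, dv/dtau) = (-1.972536, 1.512099); Gamma_uuu = 0.052391, Gamma_uuv = 0.041059, Gamma_uvv = -0.151252, Gamma_vuu = 0.130649, Gamma_vuv = 0.102390, Gamma_vvv = -0.006595; k3 = (-1.972536, 1.512099, 0.386913, 0.117529)
  k4: at (u, v) = (0.801811, 0.150847), (du/dtau, dv/dtau) = (-1.962873, 1.515030); Gamma_uuu = 0.054172, Gamma_uuv = 0.041565, Gamma_uvv = -0.158062, Gamma_vuu = 0.132260, Gamma_vuv = 0.101479, Gamma_vvv = 0.004702; k4 = (-1.962873, 1.515030, 0.401295, 0.083186)
  Y <- Y + (h/6)(k1 + 2k2 + 2k3 + k4): u = 0.8018, v = 0.1509, du/dtau = -1.9629, dv/dtau = 1.5150
step 3:
  k1: at (u, v) = (0.801804, 0.150861), (du/dtau, dv/dtau) = (-1.962872, 1.515028); Gamma_uuu = 0.054173, Gamma_uuv = 0.041565, Gamma_uvv = -0.158065, Gamma_vuu = 0.132260, Gamma_vuv = 0.101479, Gamma_vvv = 0.004706; k1 = (-1.962872, 1.515028, 0.401300, 0.083175)
  k2: at (u, v) = (0.752732, 0.188736), (du/dtau, dv/dtau) = (-1.952839, 1.517108); Gamma_uuu = 0.056005, Gamma_uuv = 0.042055, Gamma_uvv = -0.164648, Gamma_vuu = 0.133771, Gamma_vuv = 0.100450, Gamma_vvv = 0.016168; k2 = (-1.952839, 1.517108, 0.414566, 0.047842)
  k3: at (u, v) = (0.752983, 0.188788), (du/dtau, dv/dtau) = (-1.952507, 1.516225); Gamma_uuu = 0.055996, Gamma_uuv = 0.042053, Gamma_uvv = -0.164672, Gamma_vuu = 0.133760, Gamma_vuv = 0.100453, Gamma_vvv = 0.016183; k3 = (-1.952507, 1.516225, 0.414087, 0.047634)
  k4: at (u, v) = (0.704179, 0.226672), (du/dtau, dv/dtau) = (-1.942167, 1.517410); Gamma_uuu = 0.057875, Gamma_uuv = 0.042522, Gamma_uvv = -0.170995, Gamma_vuu = 0.135164, Gamma_vuv = 0.099308, Gamma_vvv = 0.027772; k4 = (-1.942167, 1.517410, 0.426049, 0.011550)
  Y <- Y + (h/6)(k1 + 2k2 + 2k3 + k4): u = 0.7042, v = 0.2267, du/dtau = -1.9422, dv/dtau = 1.5174
step 4:
  k1: at (u, v) = (0.704173, 0.226687), (du/dtau, dv/dtau) = (-1.942166, 1.517409); Gamma_uuu = 0.057875, Gamma_uuv = 0.042522, Gamma_uvv = -0.170998, Gamma_vuu = 0.135164, Gamma_vuv = 0.099308, Gamma_vvv = 0.027777; k1 = (-1.942166, 1.517409, 0.426055, 0.011539)
  k2: at (u, v) = (0.655619, 0.264622), (du/dtau, dv/dtau) = (-1.931515, 1.517698); Gamma_uuu = 0.059798, Gamma_uuv = 0.042967, Gamma_uvv = -0.177054, Gamma_vuu = 0.136454, Gamma_vuv = 0.098048, Gamma_vvv = 0.039495; k2 = (-1.931515, 1.517698, 0.436648, -0.025205)
  k3: at (u, v) = (0.655885, 0.264629), (du/dtau, dv/dtau) = (-1.931250, 1.516779); Gamma_uuu = 0.059788, Gamma_uuv = 0.042965, Gamma_uvv = -0.177070, Gamma_vuu = 0.136442, Gamma_vuv = 0.098051, Gamma_vvv = 0.039496; k3 = (-1.931250, 1.516779, 0.436092, -0.025318)
  k4: at (u, v) = (0.607611, 0.302525), (du/dtau, dv/dtau) = (-1.920362, 1.516143); Gamma_uuu = 0.061749, Gamma_uuv = 0.043381, Gamma_uvv = -0.182824, Gamma_vuu = 0.137615, Gamma_vuv = 0.096679, Gamma_vvv = 0.051304; k4 = (-1.920362, 1.516143, 0.445150, -0.062455)
  Y <- Y + (h/6)(k1 + 2k2 + 2k3 + k4): u = 0.6076, v = 0.3025, du/dtau = -1.9204, dv/dtau = 1.5161

Answer: u = 0.6076, v = 0.3025, du/dtau = -1.9204, dv/dtau = 1.5161
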